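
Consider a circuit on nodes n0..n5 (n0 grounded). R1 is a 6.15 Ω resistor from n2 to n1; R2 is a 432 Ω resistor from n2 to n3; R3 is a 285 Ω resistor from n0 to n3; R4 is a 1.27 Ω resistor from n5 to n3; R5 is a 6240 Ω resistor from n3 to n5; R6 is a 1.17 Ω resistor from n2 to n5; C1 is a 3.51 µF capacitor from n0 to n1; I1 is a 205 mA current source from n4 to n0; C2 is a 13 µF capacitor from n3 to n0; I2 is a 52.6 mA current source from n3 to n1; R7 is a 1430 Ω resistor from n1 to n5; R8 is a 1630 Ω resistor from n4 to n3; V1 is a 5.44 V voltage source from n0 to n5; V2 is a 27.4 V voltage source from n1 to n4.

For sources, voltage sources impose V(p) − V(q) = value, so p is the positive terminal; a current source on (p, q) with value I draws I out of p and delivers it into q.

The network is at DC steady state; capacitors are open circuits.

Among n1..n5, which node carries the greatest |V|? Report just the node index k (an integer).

4

Apply KCL at each of the 5 non-ground nodes and solve the resulting linear system.
Node n1: branches {R1, C1, I2, R7, V2} → V_1 = -6.423
Node n2: branches {R1, R2, R6} → V_2 = -5.597
Node n3: branches {R2, R3, R4, R5, C2, I2, R8} → V_3 = -5.505
Node n4: branches {I1, R8, V2} → V_4 = -33.82
Node n5: branches {R4, R5, R6, R7, V1} → V_5 = -5.440
Source currents: i(V1)=0.1857, i(V2)=0.1876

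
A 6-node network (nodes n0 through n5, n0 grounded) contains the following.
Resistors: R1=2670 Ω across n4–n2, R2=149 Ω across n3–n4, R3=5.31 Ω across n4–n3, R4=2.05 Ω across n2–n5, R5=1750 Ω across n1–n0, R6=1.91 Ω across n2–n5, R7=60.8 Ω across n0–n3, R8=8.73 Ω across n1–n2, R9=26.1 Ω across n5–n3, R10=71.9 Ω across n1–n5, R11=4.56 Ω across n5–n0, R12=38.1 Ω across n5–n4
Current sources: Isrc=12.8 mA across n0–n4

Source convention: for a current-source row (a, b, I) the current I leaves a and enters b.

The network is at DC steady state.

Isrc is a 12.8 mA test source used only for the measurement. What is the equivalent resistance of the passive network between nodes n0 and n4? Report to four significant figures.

Element admittances at DC:
  Y(R1) = 0.0003745 S between n4,n2
  Y(R2) = 0.006711 S between n3,n4
  Y(R3) = 0.1883 S between n4,n3
  Y(R4) = 0.4878 S between n2,n5
  Y(R5) = 0.0005714 S between n1,n0
  Y(R6) = 0.5236 S between n2,n5
  Y(R7) = 0.01645 S between n0,n3
  Y(R8) = 0.1145 S between n1,n2
  Y(R9) = 0.03831 S between n5,n3
  Y(R10) = 0.01391 S between n1,n5
  Y(R11) = 0.2193 S between n5,n0
  Y(R12) = 0.02625 S between n5,n4
  Isrc: injects 0.0128 A into n4 (from n0)
Assemble and solve the 5×5 MNA system:
  V(n1)=0.04463  V(n2)=0.04484  V(n3)=0.1794  V(n4)=0.2210  V(n5)=0.04479

R_eq = 17.27 Ω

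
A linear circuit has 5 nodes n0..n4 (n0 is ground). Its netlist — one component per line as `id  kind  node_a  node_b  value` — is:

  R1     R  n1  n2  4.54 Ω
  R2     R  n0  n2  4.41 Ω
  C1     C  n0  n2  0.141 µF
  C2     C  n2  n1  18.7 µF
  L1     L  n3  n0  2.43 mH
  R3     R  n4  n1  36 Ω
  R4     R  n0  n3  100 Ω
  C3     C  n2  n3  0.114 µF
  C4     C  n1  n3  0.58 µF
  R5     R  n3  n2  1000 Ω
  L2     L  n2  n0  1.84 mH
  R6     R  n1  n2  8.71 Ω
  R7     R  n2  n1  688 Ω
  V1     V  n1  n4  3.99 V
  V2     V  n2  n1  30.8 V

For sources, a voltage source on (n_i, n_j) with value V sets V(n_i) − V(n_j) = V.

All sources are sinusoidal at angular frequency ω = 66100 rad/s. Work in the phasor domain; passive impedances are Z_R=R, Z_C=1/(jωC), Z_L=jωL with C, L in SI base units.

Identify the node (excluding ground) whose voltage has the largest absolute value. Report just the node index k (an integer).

Apply KCL at each of the 4 non-ground nodes and solve the resulting linear system.
Node n1: branches {R1, C2, R3, C4, R6, R7, V1, V2} → V_1 = -29.44-0.3825j
Node n2: branches {R1, R2, C1, C2, C3, R5, L2, R6, R7, V2} → V_2 = 1.360-0.3825j
Node n3: branches {L1, R4, C3, C4, R5} → V_3 = -26.08-7.712j
Node n4: branches {R3, V1} → V_4 = -33.43-0.3825j
Source currents: i(V1)=-0.1108+0.000j, i(V2)=-10.65-38.20j

4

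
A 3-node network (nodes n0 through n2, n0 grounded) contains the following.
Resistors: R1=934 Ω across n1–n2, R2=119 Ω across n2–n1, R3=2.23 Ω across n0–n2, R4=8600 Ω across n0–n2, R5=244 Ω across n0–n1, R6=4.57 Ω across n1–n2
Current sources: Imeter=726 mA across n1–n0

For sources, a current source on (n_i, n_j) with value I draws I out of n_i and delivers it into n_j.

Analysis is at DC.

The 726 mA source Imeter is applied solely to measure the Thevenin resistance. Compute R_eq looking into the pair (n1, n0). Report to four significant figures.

R_eq = 6.435 Ω

Element admittances at DC:
  Y(R1) = 0.001071 S between n1,n2
  Y(R2) = 0.008403 S between n2,n1
  Y(R3) = 0.4484 S between n0,n2
  Y(R4) = 0.0001163 S between n0,n2
  Y(R5) = 0.004098 S between n0,n1
  Y(R6) = 0.2188 S between n1,n2
  Imeter: injects 0.726 A into n0 (from n1)
Assemble and solve the 2×2 MNA system:
  V(n1)=-4.672  V(n2)=-1.576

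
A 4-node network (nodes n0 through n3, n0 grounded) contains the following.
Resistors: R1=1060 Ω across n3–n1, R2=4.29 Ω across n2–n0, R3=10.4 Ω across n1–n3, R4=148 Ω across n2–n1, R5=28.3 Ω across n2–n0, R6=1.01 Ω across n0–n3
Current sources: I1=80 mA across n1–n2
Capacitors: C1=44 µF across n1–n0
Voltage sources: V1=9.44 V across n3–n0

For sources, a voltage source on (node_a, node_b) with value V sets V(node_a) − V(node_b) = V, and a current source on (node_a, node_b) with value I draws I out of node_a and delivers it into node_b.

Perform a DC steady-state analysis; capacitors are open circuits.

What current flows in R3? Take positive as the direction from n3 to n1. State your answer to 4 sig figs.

Element admittances at DC:
  Y(R1) = 0.0009434 S between n3,n1
  Y(R2) = 0.2331 S between n2,n0
  Y(R3) = 0.09615 S between n1,n3
  Y(R4) = 0.006757 S between n2,n1
  I1: injects 0.08 A into n2 (from n1)
  Y(C1) = 0.000 S between n1,n0
  Y(R5) = 0.03534 S between n2,n0
  Y(R6) = 0.9901 S between n0,n3
  V1: constraint V(n3)−V(n0) = 9.44
Assemble and solve the 4×4 MNA system:
  V(n1)=8.087  V(n2)=0.4893  V(n3)=9.440
  i(V1)=-9.478

0.1301 A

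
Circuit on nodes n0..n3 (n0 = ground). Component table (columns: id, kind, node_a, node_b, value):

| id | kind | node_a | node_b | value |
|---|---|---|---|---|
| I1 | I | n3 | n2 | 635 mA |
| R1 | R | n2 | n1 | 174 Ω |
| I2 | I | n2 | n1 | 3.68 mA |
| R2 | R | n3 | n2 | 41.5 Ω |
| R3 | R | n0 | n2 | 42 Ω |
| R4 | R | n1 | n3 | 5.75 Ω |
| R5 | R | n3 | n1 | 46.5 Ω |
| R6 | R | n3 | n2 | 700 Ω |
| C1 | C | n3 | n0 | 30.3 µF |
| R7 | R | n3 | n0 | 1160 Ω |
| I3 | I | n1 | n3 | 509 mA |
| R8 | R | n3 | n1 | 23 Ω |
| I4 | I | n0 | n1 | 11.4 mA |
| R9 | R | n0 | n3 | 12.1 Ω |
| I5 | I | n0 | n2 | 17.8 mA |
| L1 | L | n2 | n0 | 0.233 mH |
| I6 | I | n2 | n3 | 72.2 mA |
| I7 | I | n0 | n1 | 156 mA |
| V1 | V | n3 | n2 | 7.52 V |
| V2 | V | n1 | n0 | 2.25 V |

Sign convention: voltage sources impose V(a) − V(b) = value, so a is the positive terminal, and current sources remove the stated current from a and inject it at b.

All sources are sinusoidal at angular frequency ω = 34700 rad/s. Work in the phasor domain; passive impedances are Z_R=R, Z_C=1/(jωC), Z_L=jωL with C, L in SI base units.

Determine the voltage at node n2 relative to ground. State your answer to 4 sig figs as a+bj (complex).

Element admittances at ω=34700 rad/s:
  I1: injects 0.635 A into n2 (from n3)
  Y(R1) = 0.005747+0.000j S between n2,n1
  I2: injects 0.00368 A into n1 (from n2)
  Y(R2) = 0.02410+0.000j S between n3,n2
  Y(R3) = 0.02381+0.000j S between n0,n2
  Y(R4) = 0.1739+0.000j S between n1,n3
  Y(R5) = 0.02151+0.000j S between n3,n1
  Y(R6) = 0.001429+0.000j S between n3,n2
  Y(C1) = 0.000+1.051j S between n3,n0
  Y(R7) = 0.0008621+0.000j S between n3,n0
  I3: injects 0.509 A into n3 (from n1)
  Y(R8) = 0.04348+0.000j S between n3,n1
  I4: injects 0.0114 A into n1 (from n0)
  Y(R9) = 0.08264+0.000j S between n0,n3
  I5: injects 0.0178 A into n2 (from n0)
  Y(L1) = 0.000-0.1237j S between n2,n0
  I6: injects 0.0722 A into n3 (from n2)
  I7: injects 0.156 A into n1 (from n0)
  V1: constraint V(n3)−V(n2) = 7.52
  V2: constraint V(n1)−V(n0) = 2.25
Assemble and solve the 5×5 MNA system:
  V(n1)=2.250+0.000j  V(n2)=-7.933-1.554j  V(n3)=-0.4132-1.554j
  i(V1)=-1.208+0.9353j  i(V2)=-1.033-0.3801j

-7.933-1.554j V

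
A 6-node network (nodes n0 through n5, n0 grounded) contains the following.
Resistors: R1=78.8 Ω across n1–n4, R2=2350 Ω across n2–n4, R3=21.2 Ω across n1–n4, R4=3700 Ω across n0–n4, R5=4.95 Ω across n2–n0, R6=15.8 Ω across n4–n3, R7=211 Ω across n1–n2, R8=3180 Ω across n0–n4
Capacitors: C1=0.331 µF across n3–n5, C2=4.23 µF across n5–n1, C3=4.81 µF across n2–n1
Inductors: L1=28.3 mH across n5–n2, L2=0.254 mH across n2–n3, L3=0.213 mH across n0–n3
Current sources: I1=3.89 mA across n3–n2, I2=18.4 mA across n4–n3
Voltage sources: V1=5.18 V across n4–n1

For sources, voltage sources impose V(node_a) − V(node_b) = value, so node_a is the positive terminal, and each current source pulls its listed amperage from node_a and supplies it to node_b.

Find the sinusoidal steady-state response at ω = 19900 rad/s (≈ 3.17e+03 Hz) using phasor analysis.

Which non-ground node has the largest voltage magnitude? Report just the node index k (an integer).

MNA unknowns: 5 node voltages V₁..V_5 plus 1 source current (V1)
R1: Y=0.01269+0.000j on G[1,4]
R2: Y=0.0004255+0.000j on G[2,4]
C1: Y=0.000+0.006587j on G[3,5]
C2: Y=0.000+0.08418j on G[5,1]
R3: Y=0.04717+0.000j on G[1,4]
R4: Y=0.0002703+0.000j on G[0,4]
L1: Y=0.000-0.001776j on G[5,2]
R5: Y=0.2020+0.000j on G[2,0]
I1: z[3]−=0.00389, z[2]+=0.00389
C3: Y=0.000+0.09572j on G[2,1]
L2: Y=0.000-0.1978j on G[2,3]
R6: Y=0.06329+0.000j on G[4,3]
R7: Y=0.004739+0.000j on G[1,2]
R8: Y=0.0003145+0.000j on G[0,4]
I2: z[4]−=0.0184, z[3]+=0.0184
L3: Y=0.000-0.2359j on G[0,3]
V1: row V4−V1=5.18, i_V1 at 4,1
solve → V1=-1.711+2.162j, V2=-0.4100-0.5133j, V3=-0.4342+0.3425j, V4=3.469+2.162j, V5=-1.642+2.081j
aux → i_V1=-0.5792-0.1176j

4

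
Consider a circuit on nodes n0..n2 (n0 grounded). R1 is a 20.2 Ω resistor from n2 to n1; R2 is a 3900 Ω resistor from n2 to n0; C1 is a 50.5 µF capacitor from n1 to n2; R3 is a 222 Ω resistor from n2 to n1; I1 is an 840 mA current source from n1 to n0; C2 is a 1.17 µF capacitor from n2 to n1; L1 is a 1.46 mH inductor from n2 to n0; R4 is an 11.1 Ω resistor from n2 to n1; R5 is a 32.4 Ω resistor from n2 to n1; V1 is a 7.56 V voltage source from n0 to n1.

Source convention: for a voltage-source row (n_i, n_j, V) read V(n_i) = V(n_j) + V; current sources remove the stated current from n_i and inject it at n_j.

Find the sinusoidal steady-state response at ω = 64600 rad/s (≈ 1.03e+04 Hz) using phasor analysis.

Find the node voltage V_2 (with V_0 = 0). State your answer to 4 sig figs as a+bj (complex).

-7.584-0.001846j V

MNA unknowns: 2 node voltages V₁..V_2 plus 1 source current (V1)
R1: Y=0.04950+0.000j on G[2,1]
R2: Y=0.0002564+0.000j on G[2,0]
C1: Y=0.000+3.262j on G[1,2]
R3: Y=0.004505+0.000j on G[2,1]
I1: z[1]−=0.84, z[0]+=0.84
C2: Y=0.000+0.07558j on G[2,1]
L1: Y=0.000-0.01060j on G[2,0]
R4: Y=0.09009+0.000j on G[2,1]
R5: Y=0.03086+0.000j on G[2,1]
V1: row V0−V1=7.56, i_V1 at 0,1
solve → V1=-7.560+0.000j, V2=-7.584-0.001846j
aux → i_V1=0.8380+0.08041j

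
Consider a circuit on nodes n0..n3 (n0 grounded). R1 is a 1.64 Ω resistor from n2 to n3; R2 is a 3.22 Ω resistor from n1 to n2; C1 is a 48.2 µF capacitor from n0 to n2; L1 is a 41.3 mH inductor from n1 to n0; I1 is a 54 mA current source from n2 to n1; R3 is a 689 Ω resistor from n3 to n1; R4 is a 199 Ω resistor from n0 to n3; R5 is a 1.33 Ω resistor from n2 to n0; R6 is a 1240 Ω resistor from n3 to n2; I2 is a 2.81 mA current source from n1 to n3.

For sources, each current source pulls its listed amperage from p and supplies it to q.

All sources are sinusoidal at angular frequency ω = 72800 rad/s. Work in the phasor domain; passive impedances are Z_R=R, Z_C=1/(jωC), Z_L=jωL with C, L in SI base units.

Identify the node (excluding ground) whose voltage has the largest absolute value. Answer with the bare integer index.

MNA unknowns: 3 node voltages V₁..V_3
R1: Y=0.6098+0.000j on G[2,3]
R2: Y=0.3106+0.000j on G[1,2]
C1: Y=0.000+3.509j on G[0,2]
L1: Y=0.000-0.0003326j on G[1,0]
I1: z[2]−=0.054, z[1]+=0.054
R3: Y=0.001451+0.000j on G[3,1]
R4: Y=0.005025+0.000j on G[0,3]
R5: Y=0.7519+0.000j on G[2,0]
R6: Y=0.0008065+0.000j on G[3,2]
I2: z[1]−=0.00281, z[3]+=0.00281
solve → V1=0.1641+0.0001849j, V2=1.340e-05+9.982e-06j, V3=0.004953+1.031e-05j

1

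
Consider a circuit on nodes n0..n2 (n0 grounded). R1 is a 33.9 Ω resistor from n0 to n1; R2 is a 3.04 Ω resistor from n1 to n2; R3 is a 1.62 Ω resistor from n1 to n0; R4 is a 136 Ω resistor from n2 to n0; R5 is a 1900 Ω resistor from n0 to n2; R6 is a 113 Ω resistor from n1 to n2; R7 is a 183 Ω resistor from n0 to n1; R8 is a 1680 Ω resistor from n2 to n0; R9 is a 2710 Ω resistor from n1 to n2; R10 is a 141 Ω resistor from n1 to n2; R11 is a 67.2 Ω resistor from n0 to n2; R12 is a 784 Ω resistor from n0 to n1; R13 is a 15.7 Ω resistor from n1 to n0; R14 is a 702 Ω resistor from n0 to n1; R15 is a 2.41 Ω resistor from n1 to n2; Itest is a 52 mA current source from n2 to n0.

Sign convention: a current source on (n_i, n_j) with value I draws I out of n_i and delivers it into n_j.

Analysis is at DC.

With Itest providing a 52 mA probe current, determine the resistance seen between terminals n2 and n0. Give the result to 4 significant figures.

R_eq = 2.546 Ω

MNA unknowns: 2 node voltages V₁..V_2
R1: Y=0.02950 on G[0,1]
R2: Y=0.3289 on G[1,2]
R3: Y=0.6173 on G[1,0]
R4: Y=0.007353 on G[2,0]
R5: Y=0.0005263 on G[0,2]
R6: Y=0.008850 on G[1,2]
R7: Y=0.005464 on G[0,1]
R8: Y=0.0005952 on G[2,0]
R9: Y=0.0003690 on G[1,2]
R10: Y=0.007092 on G[1,2]
R11: Y=0.01488 on G[0,2]
R12: Y=0.001276 on G[0,1]
R13: Y=0.06369 on G[1,0]
R14: Y=0.001425 on G[0,1]
R15: Y=0.4149 on G[1,2]
Itest: z[2]−=0.052, z[0]+=0.052
solve → V1=-0.06806, V2=-0.1324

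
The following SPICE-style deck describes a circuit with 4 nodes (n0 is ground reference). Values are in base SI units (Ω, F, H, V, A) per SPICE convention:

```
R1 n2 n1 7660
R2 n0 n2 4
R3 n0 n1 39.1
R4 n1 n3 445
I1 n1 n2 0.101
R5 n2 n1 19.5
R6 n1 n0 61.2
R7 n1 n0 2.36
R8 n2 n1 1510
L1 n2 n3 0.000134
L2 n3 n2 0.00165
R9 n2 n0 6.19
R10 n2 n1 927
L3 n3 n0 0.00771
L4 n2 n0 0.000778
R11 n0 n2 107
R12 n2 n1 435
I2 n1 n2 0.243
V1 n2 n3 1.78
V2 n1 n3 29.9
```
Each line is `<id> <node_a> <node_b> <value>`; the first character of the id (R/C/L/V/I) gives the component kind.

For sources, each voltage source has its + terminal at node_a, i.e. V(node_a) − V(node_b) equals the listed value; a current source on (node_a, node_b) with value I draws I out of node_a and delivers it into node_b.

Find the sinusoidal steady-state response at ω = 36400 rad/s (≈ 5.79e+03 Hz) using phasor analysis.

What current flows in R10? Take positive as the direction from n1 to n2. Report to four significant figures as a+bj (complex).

Element admittances at ω=36400 rad/s:
  Y(R1) = 0.0001305+0.000j S between n2,n1
  Y(R2) = 0.2500+0.000j S between n0,n2
  Y(R3) = 0.02558+0.000j S between n0,n1
  Y(R4) = 0.002247+0.000j S between n1,n3
  I1: injects 0.101 A into n2 (from n1)
  Y(R5) = 0.05128+0.000j S between n2,n1
  Y(R6) = 0.01634+0.000j S between n1,n0
  Y(R7) = 0.4237+0.000j S between n1,n0
  Y(R8) = 0.0006623+0.000j S between n2,n1
  Y(L1) = 0.000-0.2050j S between n2,n3
  Y(L2) = 0.000-0.01665j S between n3,n2
  Y(R9) = 0.1616+0.000j S between n2,n0
  Y(R10) = 0.001079+0.000j S between n2,n1
  Y(L3) = 0.000-0.003563j S between n3,n0
  Y(L4) = 0.000-0.03531j S between n2,n0
  Y(R11) = 0.009346+0.000j S between n0,n2
  Y(R12) = 0.002299+0.000j S between n2,n1
  I2: injects 0.243 A into n2 (from n1)
  V1: constraint V(n2)−V(n3) = 1.78
  V2: constraint V(n1)−V(n3) = 29.9
Assemble and solve the 5×5 MNA system:
  V(n1)=13.38-0.6536j  V(n2)=-14.74-0.6536j  V(n3)=-16.52-0.6536j
  i(V1)=8.131+0.1491j  i(V2)=-8.200+0.3043j

0.03033+0.000j A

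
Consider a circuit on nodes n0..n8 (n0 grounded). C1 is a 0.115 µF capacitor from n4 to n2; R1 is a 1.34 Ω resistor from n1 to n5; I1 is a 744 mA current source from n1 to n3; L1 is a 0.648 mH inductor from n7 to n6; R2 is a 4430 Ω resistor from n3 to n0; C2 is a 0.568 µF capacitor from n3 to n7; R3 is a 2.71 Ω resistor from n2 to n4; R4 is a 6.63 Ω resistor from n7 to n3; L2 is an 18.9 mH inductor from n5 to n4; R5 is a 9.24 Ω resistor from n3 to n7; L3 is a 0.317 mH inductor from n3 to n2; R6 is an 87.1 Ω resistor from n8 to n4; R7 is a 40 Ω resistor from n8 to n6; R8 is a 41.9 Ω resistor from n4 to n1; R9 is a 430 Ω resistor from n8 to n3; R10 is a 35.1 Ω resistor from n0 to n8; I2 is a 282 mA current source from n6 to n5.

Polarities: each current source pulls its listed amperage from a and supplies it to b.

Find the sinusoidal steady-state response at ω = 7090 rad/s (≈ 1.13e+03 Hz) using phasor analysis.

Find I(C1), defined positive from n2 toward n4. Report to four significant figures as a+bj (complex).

2.656e-07+0.001016j A

Apply KCL at each of the 8 non-ground nodes and solve the resulting linear system.
Node n1: branches {R1, I1, R8} → V_1 = -17.80-5.306j
Node n2: branches {C1, R3, L3} → V_2 = 1.066+0.06900j
Node n3: branches {I1, R2, C2, R4, R5, L3, R9} → V_3 = 1.064+1.103j
Node n4: branches {C1, R3, L2, R6, R8} → V_4 = -0.1809+0.06933j
Node n5: branches {R1, L2, I2} → V_5 = -17.37-5.478j
Node n6: branches {L1, R7, I2} → V_6 = -0.03857-0.1580j
Node n7: branches {L1, C2, R4, R5} → V_7 = -0.02143+1.134j
Node n8: branches {R6, R7, R9, R10} → V_8 = -0.008428-0.008739j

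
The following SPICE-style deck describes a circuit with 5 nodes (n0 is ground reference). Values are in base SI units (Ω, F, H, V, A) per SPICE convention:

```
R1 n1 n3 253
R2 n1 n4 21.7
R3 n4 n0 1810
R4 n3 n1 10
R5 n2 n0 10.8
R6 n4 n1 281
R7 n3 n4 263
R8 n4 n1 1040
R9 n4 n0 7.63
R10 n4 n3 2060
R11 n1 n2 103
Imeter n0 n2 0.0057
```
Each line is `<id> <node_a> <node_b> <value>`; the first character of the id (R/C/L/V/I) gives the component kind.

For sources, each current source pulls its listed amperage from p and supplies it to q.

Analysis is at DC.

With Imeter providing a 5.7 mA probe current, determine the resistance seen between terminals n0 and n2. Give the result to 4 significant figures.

Element admittances at DC:
  Y(R1) = 0.003953 S between n1,n3
  Y(R2) = 0.04608 S between n1,n4
  Y(R3) = 0.0005525 S between n4,n0
  Y(R4) = 0.1000 S between n3,n1
  Y(R5) = 0.09259 S between n2,n0
  Y(R6) = 0.003559 S between n4,n1
  Y(R7) = 0.003802 S between n3,n4
  Y(R8) = 0.0009615 S between n4,n1
  Y(R9) = 0.1311 S between n4,n0
  Y(R10) = 0.0004854 S between n4,n3
  Y(R11) = 0.009709 S between n1,n2
  Imeter: injects 0.0057 A into n2 (from n0)
Assemble and solve the 4×4 MNA system:
  V(n1)=0.01140  V(n2)=0.05680  V(n3)=0.01108  V(n4)=0.003349

R_eq = 9.965 Ω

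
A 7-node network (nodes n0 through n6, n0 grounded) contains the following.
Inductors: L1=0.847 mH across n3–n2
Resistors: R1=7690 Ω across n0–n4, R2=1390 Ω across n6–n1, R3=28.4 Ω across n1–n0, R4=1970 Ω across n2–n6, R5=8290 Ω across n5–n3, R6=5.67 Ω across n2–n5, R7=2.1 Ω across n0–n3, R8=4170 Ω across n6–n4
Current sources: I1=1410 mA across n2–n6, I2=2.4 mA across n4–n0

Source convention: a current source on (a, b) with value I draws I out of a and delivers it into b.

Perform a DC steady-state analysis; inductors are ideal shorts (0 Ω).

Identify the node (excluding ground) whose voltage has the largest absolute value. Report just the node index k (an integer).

6

Apply KCL at each of the 6 non-ground nodes and solve the resulting linear system.
Node n1: branches {R2, R3} → V_1 = 21.73
Node n2: branches {L1, R4, I1, R6} → V_2 = -1.802
Node n3: branches {L1, R5, R7} → V_3 = -1.802
Node n4: branches {R1, R8, I2} → V_4 = 697.2
Node n5: branches {R5, R6} → V_5 = -1.802
Node n6: branches {R2, R4, I1, R8} → V_6 = 1085
Source currents: i(L1)=0.8582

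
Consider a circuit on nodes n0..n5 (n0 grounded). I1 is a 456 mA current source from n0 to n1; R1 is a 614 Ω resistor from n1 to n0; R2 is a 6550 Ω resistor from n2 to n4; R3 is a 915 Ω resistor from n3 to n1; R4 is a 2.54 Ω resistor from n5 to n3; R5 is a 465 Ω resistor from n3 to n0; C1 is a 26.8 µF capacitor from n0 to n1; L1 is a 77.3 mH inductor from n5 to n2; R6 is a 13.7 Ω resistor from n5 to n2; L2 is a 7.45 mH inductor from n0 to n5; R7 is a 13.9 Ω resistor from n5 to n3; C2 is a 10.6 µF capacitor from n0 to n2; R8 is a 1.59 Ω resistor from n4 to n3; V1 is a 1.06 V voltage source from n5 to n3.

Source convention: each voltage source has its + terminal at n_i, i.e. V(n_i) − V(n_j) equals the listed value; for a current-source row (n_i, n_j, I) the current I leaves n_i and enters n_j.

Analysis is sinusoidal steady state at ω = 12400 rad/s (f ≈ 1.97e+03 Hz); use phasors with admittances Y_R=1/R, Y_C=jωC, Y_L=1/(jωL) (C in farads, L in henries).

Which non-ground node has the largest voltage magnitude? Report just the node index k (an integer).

Element admittances at ω=12400 rad/s:
  I1: injects 0.456 A into n1 (from n0)
  Y(R1) = 0.001629+0.000j S between n1,n0
  Y(R2) = 0.0001527+0.000j S between n2,n4
  Y(R3) = 0.001093+0.000j S between n3,n1
  Y(R4) = 0.3937+0.000j S between n5,n3
  Y(R5) = 0.002151+0.000j S between n3,n0
  Y(C1) = 0.000+0.3323j S between n0,n1
  Y(L1) = 0.000-0.001043j S between n5,n2
  Y(R6) = 0.07299+0.000j S between n5,n2
  Y(L2) = 0.000-0.01082j S between n0,n5
  Y(R7) = 0.07194+0.000j S between n5,n3
  Y(C2) = 0.000+0.1314j S between n0,n2
  Y(R8) = 0.6289+0.000j S between n4,n3
  V1: constraint V(n5)−V(n3) = 1.06
Assemble and solve the 6×6 MNA system:
  V(n1)=0.01108-1.369j  V(n2)=-0.006561-0.02834j  V(n3)=-1.013-0.03937j  V(n4)=-1.013-0.03936j  V(n5)=0.04673-0.03937j
  i(V1)=-0.4970+0.001367j

1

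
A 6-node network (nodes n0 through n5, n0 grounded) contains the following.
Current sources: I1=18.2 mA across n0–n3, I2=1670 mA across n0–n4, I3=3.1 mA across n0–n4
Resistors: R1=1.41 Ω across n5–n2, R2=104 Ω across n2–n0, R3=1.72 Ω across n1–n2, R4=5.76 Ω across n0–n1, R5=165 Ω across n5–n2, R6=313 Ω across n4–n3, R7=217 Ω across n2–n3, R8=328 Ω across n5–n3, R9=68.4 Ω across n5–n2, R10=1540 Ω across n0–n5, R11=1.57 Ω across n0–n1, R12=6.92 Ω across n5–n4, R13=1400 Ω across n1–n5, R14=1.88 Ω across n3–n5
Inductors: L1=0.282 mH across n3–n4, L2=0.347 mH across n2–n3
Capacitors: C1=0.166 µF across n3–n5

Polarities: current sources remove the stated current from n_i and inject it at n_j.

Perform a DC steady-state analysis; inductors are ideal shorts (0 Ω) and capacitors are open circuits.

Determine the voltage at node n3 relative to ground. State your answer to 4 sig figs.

Apply KCL at each of the 5 non-ground nodes and solve the resulting linear system.
Node n1: branches {R3, R4, R11, R13} → V_1 = 2.025
Node n2: branches {R1, R2, R3, L2, R5, R7, R9} → V_2 = 4.845
Node n3: branches {I1, L1, C1, L2, R6, R7, R8, R14} → V_3 = 4.845
Node n4: branches {I2, L1, R6, R12, I3} → V_4 = 4.845
Node n5: branches {R1, C1, R5, R8, R9, R10, R12, R13, R14} → V_5 = 4.842
Source currents: i(L1)=-1.673, i(L2)=-1.689

4.845 V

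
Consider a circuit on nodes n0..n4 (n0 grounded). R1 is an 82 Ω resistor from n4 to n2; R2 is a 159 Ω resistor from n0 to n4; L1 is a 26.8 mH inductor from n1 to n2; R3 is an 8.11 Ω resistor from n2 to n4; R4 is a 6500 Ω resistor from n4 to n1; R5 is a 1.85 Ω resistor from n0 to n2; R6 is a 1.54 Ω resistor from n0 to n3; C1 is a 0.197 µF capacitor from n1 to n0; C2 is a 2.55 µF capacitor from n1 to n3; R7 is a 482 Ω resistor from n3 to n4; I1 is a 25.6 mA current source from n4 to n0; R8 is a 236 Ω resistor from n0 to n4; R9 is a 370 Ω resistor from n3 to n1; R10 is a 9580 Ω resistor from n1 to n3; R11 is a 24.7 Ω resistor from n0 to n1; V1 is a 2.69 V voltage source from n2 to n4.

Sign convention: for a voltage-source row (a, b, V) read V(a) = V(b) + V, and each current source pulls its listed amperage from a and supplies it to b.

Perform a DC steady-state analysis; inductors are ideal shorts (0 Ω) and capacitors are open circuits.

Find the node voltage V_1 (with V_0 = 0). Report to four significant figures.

Apply KCL at each of the 4 non-ground nodes and solve the resulting linear system.
Node n1: branches {L1, R4, C1, C2, R9, R10, R11} → V_1 = 0.01384
Node n2: branches {R1, L1, R3, R5, V1} → V_2 = 0.01384
Node n3: branches {R6, C2, R7, R9, R10} → V_3 = -0.008427
Node n4: branches {R1, R2, R3, R4, R7, I1, R8, V1} → V_4 = -2.676
Source currents: i(L1)=-0.001037, i(V1)=-0.3730

0.01384 V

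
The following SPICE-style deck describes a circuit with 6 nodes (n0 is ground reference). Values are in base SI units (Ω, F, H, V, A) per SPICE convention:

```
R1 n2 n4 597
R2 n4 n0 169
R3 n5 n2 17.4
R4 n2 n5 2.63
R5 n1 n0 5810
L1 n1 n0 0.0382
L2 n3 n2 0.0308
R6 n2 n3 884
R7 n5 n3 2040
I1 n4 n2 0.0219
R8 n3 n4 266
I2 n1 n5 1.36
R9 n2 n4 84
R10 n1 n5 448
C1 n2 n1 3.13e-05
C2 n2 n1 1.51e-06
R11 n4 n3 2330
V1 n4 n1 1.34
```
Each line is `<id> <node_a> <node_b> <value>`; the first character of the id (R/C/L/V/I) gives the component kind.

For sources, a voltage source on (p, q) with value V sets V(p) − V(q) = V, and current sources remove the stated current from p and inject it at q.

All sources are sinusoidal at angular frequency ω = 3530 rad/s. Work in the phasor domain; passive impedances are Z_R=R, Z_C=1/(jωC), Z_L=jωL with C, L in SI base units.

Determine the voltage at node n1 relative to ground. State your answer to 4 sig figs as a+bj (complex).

Element admittances at ω=3530 rad/s:
  Y(R1) = 0.001675+0.000j S between n2,n4
  Y(R2) = 0.005917+0.000j S between n4,n0
  Y(R3) = 0.05747+0.000j S between n5,n2
  Y(R4) = 0.3802+0.000j S between n2,n5
  Y(R5) = 0.0001721+0.000j S between n1,n0
  Y(L1) = 0.000-0.007416j S between n1,n0
  Y(L2) = 0.000-0.009198j S between n3,n2
  Y(R6) = 0.001131+0.000j S between n2,n3
  Y(R7) = 0.0004902+0.000j S between n5,n3
  I1: injects 0.0219 A into n2 (from n4)
  Y(R8) = 0.003759+0.000j S between n3,n4
  I2: injects 1.36 A into n5 (from n1)
  Y(R9) = 0.01190+0.000j S between n2,n4
  Y(R10) = 0.002232+0.000j S between n1,n5
  Y(C1) = 0.000+0.1105j S between n2,n1
  Y(C2) = 0.000+0.005330j S between n2,n1
  Y(R11) = 0.0004292+0.000j S between n4,n3
  V1: constraint V(n4)−V(n1) = 1.34
Assemble and solve the 6×6 MNA system:
  V(n1)=-0.5244-0.6386j  V(n2)=1.441-12.52j  V(n3)=-2.483-10.16j  V(n4)=0.8156-0.6386j  V(n5)=4.514-12.46j
  i(V1)=-0.03206-0.1974j

-0.5244-0.6386j V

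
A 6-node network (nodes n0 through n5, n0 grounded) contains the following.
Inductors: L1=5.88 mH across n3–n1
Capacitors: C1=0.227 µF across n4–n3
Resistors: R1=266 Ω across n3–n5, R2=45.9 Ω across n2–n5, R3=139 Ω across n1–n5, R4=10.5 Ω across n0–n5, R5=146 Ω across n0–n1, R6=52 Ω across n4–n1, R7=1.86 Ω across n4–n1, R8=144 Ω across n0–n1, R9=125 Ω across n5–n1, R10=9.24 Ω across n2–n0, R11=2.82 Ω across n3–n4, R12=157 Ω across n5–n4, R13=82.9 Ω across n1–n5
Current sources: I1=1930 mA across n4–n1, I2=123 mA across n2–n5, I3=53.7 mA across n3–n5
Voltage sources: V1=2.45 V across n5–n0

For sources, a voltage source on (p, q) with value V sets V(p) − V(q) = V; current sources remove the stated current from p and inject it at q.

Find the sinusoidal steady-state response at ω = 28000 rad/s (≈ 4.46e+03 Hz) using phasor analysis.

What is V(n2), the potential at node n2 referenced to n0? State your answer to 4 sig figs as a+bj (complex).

-0.5355+0.000j V

Apply KCL at each of the 5 non-ground nodes and solve the resulting linear system.
Node n1: branches {L1, R3, I1, R5, R6, R7, R8, R9, R13} → V_1 = 1.436+0.01186j
Node n2: branches {R2, I2, R10} → V_2 = -0.5355+0.000j
Node n3: branches {L1, C1, R1, I3, R11} → V_3 = -2.145-0.08493j
Node n4: branches {C1, I1, R6, R7, R11, R12} → V_4 = -2.042-0.02632j
Node n5: branches {R1, R2, R3, R4, I2, R9, I3, R12, R13, V1} → V_5 = 2.450+0.000j
Source currents: i(V1)=-0.1952-0.0001636j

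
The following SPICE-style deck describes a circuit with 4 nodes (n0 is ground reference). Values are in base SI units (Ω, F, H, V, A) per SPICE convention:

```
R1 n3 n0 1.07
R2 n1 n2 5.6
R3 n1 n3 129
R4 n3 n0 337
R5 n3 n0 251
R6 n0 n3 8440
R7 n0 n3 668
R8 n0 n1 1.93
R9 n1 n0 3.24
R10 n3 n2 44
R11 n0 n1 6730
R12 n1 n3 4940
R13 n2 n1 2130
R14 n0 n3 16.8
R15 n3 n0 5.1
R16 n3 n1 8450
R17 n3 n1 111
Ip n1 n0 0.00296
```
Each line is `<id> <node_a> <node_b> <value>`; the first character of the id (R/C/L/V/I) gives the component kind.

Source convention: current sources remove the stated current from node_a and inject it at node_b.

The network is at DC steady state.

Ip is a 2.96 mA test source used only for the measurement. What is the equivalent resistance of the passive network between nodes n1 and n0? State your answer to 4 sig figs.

MNA unknowns: 3 node voltages V₁..V_3
R1: Y=0.9346 on G[3,0]
R2: Y=0.1786 on G[1,2]
R3: Y=0.007752 on G[1,3]
R4: Y=0.002967 on G[3,0]
R5: Y=0.003984 on G[3,0]
R6: Y=0.0001185 on G[0,3]
R7: Y=0.001497 on G[0,3]
R8: Y=0.5181 on G[0,1]
R9: Y=0.3086 on G[1,0]
R10: Y=0.02273 on G[3,2]
R11: Y=0.0001486 on G[0,1]
R12: Y=0.0002024 on G[1,3]
R13: Y=0.0004695 on G[2,1]
R14: Y=0.05952 on G[0,3]
R15: Y=0.1961 on G[3,0]
R16: Y=0.0001183 on G[3,1]
R17: Y=0.009009 on G[3,1]
Ip: z[1]−=0.00296, z[0]+=0.00296
solve → V1=-0.003430, V2=-0.003055, V3=-0.0001034

R_eq = 1.159 Ω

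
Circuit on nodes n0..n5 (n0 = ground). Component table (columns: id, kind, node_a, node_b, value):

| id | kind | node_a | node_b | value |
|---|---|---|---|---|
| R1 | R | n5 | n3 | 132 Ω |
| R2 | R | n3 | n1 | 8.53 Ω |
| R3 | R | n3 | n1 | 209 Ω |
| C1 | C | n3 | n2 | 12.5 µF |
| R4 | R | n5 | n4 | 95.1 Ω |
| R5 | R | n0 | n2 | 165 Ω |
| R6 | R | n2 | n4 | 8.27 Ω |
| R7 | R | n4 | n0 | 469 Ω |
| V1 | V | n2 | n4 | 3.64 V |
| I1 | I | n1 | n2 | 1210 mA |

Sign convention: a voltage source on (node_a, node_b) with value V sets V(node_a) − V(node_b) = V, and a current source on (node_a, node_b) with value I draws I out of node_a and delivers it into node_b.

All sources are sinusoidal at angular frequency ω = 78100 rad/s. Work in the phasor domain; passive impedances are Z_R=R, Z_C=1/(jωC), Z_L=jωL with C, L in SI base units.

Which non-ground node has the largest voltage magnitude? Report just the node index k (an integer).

1

MNA unknowns: 5 node voltages V₁..V_5 plus 1 source current (V1)
R1: Y=0.007576+0.000j on G[5,3]
R2: Y=0.1172+0.000j on G[3,1]
R3: Y=0.004785+0.000j on G[3,1]
C1: Y=0.000+0.9763j on G[3,2]
R4: Y=0.01052+0.000j on G[5,4]
R5: Y=0.006061+0.000j on G[0,2]
R6: Y=0.1209+0.000j on G[2,4]
R7: Y=0.002132+0.000j on G[4,0]
V1: row V2−V4=3.64, i_V1 at 2,4
I1: z[1]−=1.21, z[2]+=1.21
solve → V1=-8.975+1.256j, V2=0.9473+0.000j, V3=0.9417+1.256j, V4=-2.693+0.000j, V5=-1.171+0.5259j
aux → i_V1=-0.4619-0.005530j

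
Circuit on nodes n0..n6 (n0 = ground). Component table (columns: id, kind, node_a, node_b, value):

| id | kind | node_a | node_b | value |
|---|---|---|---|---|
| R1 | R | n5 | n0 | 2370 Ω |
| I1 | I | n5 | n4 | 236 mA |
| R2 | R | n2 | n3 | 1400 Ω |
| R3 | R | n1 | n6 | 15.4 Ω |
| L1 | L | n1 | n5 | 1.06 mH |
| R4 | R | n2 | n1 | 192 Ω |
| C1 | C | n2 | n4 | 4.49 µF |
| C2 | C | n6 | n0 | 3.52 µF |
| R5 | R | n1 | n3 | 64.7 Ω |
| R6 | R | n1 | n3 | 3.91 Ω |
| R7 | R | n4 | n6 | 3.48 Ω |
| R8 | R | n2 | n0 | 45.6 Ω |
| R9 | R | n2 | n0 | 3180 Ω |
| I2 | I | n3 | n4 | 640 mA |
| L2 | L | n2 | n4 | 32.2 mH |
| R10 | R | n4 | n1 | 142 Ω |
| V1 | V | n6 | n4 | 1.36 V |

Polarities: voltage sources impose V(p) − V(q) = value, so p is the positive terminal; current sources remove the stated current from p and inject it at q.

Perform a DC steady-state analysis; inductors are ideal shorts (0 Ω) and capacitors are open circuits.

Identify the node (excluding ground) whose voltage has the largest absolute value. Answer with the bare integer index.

Apply KCL at each of the 6 non-ground nodes and solve the resulting linear system.
Node n1: branches {R3, L1, R4, R5, R6, R10} → V_1 = -9.850
Node n2: branches {R2, R4, C1, R8, R9, L2} → V_2 = 0.1868
Node n3: branches {R2, R5, R6, I2} → V_3 = -12.18
Node n4: branches {I1, C1, R7, I2, L2, R10, V1} → V_4 = 0.1868
Node n5: branches {R1, I1, L1} → V_5 = -9.850
Node n6: branches {R3, C2, R7, V1} → V_6 = 1.547
Source currents: i(L1)=0.2318, i(L2)=-0.06526, i(V1)=-1.131

3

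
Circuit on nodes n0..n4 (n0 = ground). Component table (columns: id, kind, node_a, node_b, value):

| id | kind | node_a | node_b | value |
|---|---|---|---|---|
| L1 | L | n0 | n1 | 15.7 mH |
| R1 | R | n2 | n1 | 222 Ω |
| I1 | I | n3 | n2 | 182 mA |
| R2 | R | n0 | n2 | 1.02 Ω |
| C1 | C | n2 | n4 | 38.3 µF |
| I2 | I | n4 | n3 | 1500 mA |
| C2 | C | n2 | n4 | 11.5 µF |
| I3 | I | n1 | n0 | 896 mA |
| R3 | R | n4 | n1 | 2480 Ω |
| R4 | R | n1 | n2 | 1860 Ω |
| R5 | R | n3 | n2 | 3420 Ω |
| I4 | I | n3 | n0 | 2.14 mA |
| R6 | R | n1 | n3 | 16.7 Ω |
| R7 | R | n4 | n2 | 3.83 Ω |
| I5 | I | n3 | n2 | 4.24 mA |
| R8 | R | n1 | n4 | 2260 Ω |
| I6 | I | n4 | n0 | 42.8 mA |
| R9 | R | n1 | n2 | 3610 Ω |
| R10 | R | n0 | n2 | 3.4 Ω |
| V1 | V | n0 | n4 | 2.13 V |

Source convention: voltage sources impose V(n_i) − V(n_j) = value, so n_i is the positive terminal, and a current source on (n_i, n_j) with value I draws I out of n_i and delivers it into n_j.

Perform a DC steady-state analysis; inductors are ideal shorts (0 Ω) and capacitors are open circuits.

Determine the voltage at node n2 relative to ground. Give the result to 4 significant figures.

-0.2359 V

MNA unknowns: 4 node voltages V₁..V_4 plus 2 source currents (L1, V1)
L1: row V0−V1=0, i_L1 at 0,1
R1: Y=0.004505 on G[2,1]
I1: z[3]−=0.182, z[2]+=0.182
R2: Y=0.9804 on G[0,2]
C1: Y=0.000 on G[2,4]
I2: z[4]−=1.5, z[3]+=1.5
C2: Y=0.000 on G[2,4]
I3: z[1]−=0.896, z[0]+=0.896
R3: Y=0.0004032 on G[4,1]
R4: Y=0.0005376 on G[1,2]
R5: Y=0.0002924 on G[3,2]
I4: z[3]−=0.00214, z[0]+=0.00214
R6: Y=0.05988 on G[1,3]
R7: Y=0.2611 on G[4,2]
I5: z[3]−=0.00424, z[2]+=0.00424
R8: Y=0.0004425 on G[1,4]
I6: z[4]−=0.0428, z[0]+=0.0428
R9: Y=0.0002770 on G[1,2]
R10: Y=0.2941 on G[0,2]
V1: row V0−V4=2.13, i_V1 at 0,4
solve → V1=0.000, V2=-0.2359, V3=21.80, V4=-2.130
aux → i_L1=-0.4061, i_V1=1.046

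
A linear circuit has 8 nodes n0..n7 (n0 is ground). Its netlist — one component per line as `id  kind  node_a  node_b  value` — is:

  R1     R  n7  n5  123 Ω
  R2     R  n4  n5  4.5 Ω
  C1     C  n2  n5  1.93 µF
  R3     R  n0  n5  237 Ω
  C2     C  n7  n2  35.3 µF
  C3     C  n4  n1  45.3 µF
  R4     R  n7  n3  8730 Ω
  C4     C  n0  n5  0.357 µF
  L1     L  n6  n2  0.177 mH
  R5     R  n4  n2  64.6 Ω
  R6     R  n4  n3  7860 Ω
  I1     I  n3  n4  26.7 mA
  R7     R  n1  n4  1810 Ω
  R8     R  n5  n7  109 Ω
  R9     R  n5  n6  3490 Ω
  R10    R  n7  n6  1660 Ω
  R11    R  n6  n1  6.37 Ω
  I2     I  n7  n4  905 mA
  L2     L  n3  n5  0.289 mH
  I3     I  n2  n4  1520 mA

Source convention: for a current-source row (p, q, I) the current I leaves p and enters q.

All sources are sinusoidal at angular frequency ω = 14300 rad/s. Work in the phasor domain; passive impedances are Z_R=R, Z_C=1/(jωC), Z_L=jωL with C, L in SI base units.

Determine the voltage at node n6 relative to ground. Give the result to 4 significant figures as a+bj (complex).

-11.02+6.118j V

MNA unknowns: 7 node voltages V₁..V_7
R1: Y=0.008130+0.000j on G[7,5]
R2: Y=0.2222+0.000j on G[4,5]
C1: Y=0.000+0.02760j on G[2,5]
R3: Y=0.004219+0.000j on G[0,5]
C2: Y=0.000+0.5048j on G[7,2]
C3: Y=0.000+0.6478j on G[4,1]
R4: Y=0.0001145+0.000j on G[7,3]
C4: Y=0.000+0.005105j on G[0,5]
L1: Y=0.000-0.3951j on G[6,2]
R5: Y=0.01548+0.000j on G[4,2]
R6: Y=0.0001272+0.000j on G[4,3]
I1: z[3]−=0.0267, z[4]+=0.0267
R7: Y=0.0005525+0.000j on G[1,4]
R8: Y=0.009174+0.000j on G[5,7]
R9: Y=0.0002865+0.000j on G[5,6]
R10: Y=0.0006024+0.000j on G[7,6]
R11: Y=0.1570+0.000j on G[6,1]
I2: z[7]−=0.905, z[4]+=0.905
L2: Y=0.000-0.2420j on G[3,5]
I3: z[2]−=1.52, z[4]+=1.52
solve → V1=1.628+4.322j, V2=-11.74+1.086j, V3=-0.001945-0.1153j, V4=1.195+1.256j, V5=0.000+0.000j, V6=-11.02+6.118j, V7=-11.82+2.469j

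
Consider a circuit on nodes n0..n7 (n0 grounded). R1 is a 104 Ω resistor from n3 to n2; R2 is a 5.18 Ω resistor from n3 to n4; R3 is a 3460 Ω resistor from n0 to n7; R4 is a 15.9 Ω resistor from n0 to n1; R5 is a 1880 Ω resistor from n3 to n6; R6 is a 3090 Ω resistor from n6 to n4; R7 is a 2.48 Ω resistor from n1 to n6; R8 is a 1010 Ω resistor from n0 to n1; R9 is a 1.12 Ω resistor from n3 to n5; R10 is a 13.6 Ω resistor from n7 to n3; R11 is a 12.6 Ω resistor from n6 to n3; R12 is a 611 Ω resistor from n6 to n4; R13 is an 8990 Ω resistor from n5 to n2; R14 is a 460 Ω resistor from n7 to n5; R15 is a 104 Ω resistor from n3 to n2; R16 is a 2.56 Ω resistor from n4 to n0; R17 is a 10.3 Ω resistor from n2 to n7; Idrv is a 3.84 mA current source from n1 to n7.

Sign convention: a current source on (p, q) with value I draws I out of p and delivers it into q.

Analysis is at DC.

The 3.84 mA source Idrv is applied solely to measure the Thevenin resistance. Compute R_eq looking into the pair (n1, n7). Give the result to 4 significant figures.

MNA unknowns: 7 node voltages V₁..V_7
R1: Y=0.009615 on G[3,2]
R2: Y=0.1931 on G[3,4]
R3: Y=0.0002890 on G[0,7]
R4: Y=0.06289 on G[0,1]
R5: Y=0.0005319 on G[3,6]
R6: Y=0.0003236 on G[6,4]
R7: Y=0.4032 on G[1,6]
R8: Y=0.0009901 on G[0,1]
R9: Y=0.8929 on G[3,5]
R10: Y=0.07353 on G[7,3]
R11: Y=0.07937 on G[6,3]
R12: Y=0.001637 on G[6,4]
R13: Y=0.0001112 on G[5,2]
R14: Y=0.002174 on G[7,5]
R15: Y=0.009615 on G[3,2]
R16: Y=0.3906 on G[4,0]
R17: Y=0.09709 on G[2,7]
Idrv: z[1]−=0.00384, z[7]+=0.00384
solve → V1=-0.02323, V2=0.04631, V3=0.01158, V4=0.003760, V5=0.01169, V6=-0.01739, V7=0.05323

R_eq = 19.91 Ω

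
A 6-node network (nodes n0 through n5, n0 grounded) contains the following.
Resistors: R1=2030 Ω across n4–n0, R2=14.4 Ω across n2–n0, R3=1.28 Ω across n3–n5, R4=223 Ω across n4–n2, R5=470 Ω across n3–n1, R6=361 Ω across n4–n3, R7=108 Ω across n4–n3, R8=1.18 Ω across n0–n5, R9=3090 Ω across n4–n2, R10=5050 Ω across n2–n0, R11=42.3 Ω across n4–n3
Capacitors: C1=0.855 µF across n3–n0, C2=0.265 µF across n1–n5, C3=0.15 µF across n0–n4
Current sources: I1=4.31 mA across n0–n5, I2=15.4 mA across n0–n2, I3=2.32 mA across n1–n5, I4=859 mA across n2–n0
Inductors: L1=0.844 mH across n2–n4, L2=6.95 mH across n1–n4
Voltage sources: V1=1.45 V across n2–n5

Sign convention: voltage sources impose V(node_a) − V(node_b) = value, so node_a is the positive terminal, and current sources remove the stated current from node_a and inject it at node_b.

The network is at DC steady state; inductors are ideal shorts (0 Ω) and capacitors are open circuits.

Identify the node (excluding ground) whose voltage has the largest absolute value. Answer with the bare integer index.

5

MNA unknowns: 5 node voltages V₁..V_5 plus 3 source currents (L1, L2, V1)
R1: Y=0.0004926 on G[4,0]
R2: Y=0.06944 on G[2,0]
R3: Y=0.7812 on G[3,5]
C1: Y=0.000 on G[3,0]
R4: Y=0.004484 on G[4,2]
R5: Y=0.002128 on G[3,1]
I1: z[0]−=0.00431, z[5]+=0.00431
C2: Y=0.000 on G[1,5]
L1: row V2−V4=0, i_L1 at 2,4
I2: z[0]−=0.0154, z[2]+=0.0154
R6: Y=0.002770 on G[4,3]
L2: row V1−V4=0, i_L2 at 1,4
I3: z[1]−=0.00232, z[5]+=0.00232
C3: Y=0.000 on G[0,4]
I4: z[2]−=0.859, z[0]+=0.859
R7: Y=0.009259 on G[4,3]
R8: Y=0.8475 on G[0,5]
R9: Y=0.0003236 on G[4,2]
R10: Y=0.0001980 on G[2,0]
R11: Y=0.02364 on G[4,3]
V1: row V2−V5=1.45, i_V1 at 2,5
solve → V1=0.4245, V2=0.4245, V3=-0.9586, V4=0.4245, V5=-1.025
aux → i_L1=0.05481, i_L2=-0.005263, i_V1=-0.9280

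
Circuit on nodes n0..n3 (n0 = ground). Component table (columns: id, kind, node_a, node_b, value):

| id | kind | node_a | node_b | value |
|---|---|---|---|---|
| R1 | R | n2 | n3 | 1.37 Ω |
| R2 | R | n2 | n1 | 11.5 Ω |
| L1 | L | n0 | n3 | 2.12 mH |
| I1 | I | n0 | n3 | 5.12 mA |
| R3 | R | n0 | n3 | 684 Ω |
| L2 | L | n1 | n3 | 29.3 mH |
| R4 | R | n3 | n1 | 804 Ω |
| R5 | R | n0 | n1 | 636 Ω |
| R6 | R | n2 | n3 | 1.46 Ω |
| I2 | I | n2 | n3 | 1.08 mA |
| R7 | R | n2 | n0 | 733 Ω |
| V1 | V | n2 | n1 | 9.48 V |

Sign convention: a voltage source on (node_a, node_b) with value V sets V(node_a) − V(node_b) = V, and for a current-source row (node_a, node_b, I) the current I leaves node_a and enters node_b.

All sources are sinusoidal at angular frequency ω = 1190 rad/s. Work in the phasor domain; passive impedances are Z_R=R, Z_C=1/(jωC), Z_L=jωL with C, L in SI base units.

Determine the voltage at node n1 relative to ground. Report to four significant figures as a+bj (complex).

-9.459-0.1409j V

Apply KCL at each of the 3 non-ground nodes and solve the resulting linear system.
Node n1: branches {R2, L2, R4, R5, V1} → V_1 = -9.459-0.1409j
Node n2: branches {R1, R2, R6, I2, R7, V1} → V_2 = 0.02106-0.1409j
Node n3: branches {R1, L1, I1, R3, L2, R4, R6, I2} → V_3 = -0.0008580+0.05037j
Source currents: i(V1)=-0.8565+0.2708j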